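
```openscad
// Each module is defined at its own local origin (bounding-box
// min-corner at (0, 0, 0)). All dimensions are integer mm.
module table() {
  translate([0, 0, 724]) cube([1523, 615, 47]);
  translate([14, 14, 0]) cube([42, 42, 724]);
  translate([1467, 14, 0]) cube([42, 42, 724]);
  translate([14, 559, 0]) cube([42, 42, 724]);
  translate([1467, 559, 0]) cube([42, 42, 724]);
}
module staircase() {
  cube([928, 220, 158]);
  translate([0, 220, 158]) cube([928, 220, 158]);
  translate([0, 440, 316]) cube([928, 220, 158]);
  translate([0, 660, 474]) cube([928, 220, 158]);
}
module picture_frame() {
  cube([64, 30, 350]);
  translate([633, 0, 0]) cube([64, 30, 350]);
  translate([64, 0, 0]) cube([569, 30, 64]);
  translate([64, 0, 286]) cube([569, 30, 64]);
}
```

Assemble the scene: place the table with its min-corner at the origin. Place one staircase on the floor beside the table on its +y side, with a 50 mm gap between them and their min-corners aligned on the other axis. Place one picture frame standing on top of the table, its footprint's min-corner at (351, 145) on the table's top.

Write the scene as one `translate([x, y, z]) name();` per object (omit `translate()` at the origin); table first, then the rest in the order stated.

table();
translate([0, 665, 0]) staircase();
translate([351, 145, 771]) picture_frame();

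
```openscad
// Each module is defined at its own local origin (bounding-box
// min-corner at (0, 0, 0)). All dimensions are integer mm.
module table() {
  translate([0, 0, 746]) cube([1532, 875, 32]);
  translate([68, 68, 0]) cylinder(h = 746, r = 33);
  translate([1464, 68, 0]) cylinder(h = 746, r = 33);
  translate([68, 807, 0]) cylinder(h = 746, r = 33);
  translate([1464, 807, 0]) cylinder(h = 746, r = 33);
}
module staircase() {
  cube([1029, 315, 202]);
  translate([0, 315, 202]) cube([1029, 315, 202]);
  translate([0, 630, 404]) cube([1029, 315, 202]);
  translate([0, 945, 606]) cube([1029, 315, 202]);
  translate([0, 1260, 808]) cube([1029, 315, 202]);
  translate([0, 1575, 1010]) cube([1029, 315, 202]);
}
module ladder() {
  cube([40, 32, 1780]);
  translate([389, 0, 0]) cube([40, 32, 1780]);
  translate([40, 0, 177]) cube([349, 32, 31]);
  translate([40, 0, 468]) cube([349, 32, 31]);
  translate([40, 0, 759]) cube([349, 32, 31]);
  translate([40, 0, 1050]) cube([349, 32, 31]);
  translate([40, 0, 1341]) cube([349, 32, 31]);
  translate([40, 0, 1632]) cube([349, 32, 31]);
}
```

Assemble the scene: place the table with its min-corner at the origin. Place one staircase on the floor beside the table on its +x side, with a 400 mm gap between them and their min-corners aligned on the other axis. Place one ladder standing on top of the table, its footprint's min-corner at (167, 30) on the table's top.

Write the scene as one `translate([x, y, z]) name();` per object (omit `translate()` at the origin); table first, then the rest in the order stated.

table();
translate([1932, 0, 0]) staircase();
translate([167, 30, 778]) ladder();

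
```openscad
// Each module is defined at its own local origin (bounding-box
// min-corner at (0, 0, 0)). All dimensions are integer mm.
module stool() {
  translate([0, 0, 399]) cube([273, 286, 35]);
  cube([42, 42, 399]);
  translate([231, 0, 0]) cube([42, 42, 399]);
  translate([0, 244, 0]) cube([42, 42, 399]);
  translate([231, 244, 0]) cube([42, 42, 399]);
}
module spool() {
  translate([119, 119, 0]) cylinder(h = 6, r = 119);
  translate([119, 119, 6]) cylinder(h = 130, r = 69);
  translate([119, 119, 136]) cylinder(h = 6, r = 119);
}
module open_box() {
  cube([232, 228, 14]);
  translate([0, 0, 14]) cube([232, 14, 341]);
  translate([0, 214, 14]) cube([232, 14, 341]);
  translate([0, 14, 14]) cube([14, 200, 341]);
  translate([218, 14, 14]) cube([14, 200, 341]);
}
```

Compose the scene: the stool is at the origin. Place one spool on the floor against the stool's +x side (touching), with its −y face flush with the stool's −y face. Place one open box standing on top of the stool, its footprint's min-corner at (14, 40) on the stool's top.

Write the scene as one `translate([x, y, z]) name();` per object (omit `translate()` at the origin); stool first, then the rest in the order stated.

stool();
translate([273, 0, 0]) spool();
translate([14, 40, 434]) open_box();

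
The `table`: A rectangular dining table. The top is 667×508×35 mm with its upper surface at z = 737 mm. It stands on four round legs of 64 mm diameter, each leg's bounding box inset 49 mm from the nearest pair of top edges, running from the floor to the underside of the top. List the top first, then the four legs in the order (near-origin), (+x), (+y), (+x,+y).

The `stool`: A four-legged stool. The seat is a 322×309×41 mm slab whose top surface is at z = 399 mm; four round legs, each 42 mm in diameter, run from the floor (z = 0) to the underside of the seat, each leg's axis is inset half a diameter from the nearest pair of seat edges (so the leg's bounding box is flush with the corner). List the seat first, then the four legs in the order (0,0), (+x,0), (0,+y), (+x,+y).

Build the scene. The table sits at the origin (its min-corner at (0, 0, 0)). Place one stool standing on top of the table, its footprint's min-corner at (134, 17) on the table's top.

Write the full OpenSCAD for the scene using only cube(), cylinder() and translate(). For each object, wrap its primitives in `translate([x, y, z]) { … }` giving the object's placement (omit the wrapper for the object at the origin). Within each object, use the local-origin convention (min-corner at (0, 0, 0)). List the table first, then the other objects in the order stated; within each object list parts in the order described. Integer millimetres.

translate([0, 0, 702]) cube([667, 508, 35]);
translate([81, 81, 0]) cylinder(h = 702, r = 32);
translate([586, 81, 0]) cylinder(h = 702, r = 32);
translate([81, 427, 0]) cylinder(h = 702, r = 32);
translate([586, 427, 0]) cylinder(h = 702, r = 32);
translate([134, 17, 737]) {
  translate([0, 0, 358]) cube([322, 309, 41]);
  translate([21, 21, 0]) cylinder(h = 358, r = 21);
  translate([301, 21, 0]) cylinder(h = 358, r = 21);
  translate([21, 288, 0]) cylinder(h = 358, r = 21);
  translate([301, 288, 0]) cylinder(h = 358, r = 21);
}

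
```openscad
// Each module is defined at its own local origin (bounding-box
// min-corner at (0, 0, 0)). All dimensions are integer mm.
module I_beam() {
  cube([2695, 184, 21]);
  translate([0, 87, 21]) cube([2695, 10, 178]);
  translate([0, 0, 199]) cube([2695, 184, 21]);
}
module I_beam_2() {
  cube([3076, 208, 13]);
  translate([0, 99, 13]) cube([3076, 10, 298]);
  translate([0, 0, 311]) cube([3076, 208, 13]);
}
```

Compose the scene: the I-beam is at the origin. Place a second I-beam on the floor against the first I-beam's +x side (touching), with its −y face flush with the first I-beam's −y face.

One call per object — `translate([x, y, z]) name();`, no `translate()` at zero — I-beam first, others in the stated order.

I_beam();
translate([2695, 0, 0]) I_beam_2();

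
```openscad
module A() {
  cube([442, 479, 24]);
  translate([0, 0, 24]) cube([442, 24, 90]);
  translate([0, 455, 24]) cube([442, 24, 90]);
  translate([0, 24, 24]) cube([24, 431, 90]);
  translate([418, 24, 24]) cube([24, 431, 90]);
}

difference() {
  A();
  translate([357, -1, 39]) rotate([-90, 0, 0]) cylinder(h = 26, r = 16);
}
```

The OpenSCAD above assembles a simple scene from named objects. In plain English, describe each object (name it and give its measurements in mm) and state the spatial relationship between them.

A is an open storage box with external size 442×479×114 mm and wall thickness 24 mm (the base is also 24 mm thick). The base covers the whole footprint; the four walls stand on the base, with the y-facing walls full-width and the x-facing walls fitting between their inner faces.

The open box has a circular hole of radius 16 mm through its front wall, centred at (x = 357, z = 39).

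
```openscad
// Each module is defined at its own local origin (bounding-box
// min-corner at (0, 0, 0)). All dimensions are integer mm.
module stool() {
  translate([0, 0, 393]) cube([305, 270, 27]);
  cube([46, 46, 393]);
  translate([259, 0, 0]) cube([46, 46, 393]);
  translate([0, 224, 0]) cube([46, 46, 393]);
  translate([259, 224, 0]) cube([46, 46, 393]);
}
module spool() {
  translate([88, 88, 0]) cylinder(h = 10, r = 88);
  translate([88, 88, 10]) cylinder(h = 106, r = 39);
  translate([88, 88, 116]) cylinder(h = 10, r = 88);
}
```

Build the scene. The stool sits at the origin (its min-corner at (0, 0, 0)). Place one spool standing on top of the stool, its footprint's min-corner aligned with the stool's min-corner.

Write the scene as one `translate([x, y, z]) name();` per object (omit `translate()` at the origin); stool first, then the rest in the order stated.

stool();
translate([0, 0, 420]) spool();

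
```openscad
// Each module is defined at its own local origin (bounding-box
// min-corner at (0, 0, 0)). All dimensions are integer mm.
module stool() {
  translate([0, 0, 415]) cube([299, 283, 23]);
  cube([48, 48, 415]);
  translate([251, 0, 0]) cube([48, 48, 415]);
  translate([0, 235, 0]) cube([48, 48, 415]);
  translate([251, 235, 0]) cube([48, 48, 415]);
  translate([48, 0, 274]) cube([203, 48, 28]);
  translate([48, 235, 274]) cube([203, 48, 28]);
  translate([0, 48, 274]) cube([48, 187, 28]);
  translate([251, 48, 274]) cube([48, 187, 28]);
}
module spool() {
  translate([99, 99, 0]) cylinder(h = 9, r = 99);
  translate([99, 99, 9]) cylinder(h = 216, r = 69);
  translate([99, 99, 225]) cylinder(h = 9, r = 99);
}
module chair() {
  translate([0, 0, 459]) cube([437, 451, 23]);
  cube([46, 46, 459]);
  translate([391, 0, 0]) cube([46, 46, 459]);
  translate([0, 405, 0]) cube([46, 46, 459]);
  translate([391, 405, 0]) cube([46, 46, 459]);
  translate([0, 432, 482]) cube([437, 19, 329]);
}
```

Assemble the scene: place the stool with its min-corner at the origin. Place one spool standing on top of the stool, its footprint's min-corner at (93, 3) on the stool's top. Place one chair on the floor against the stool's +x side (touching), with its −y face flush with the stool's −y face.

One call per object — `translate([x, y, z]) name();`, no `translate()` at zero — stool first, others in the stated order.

stool();
translate([93, 3, 438]) spool();
translate([299, 0, 0]) chair();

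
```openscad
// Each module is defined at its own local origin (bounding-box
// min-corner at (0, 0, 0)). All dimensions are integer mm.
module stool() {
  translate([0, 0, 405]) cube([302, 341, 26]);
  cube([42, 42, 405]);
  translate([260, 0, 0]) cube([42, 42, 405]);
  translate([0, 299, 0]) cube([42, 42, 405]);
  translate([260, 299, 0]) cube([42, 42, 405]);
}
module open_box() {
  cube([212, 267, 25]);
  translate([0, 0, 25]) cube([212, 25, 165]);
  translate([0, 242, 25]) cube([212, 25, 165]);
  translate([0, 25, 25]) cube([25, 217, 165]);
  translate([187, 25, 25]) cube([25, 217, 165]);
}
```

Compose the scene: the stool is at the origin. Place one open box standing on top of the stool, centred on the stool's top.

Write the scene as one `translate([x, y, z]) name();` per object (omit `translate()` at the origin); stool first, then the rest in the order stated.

stool();
translate([45, 37, 431]) open_box();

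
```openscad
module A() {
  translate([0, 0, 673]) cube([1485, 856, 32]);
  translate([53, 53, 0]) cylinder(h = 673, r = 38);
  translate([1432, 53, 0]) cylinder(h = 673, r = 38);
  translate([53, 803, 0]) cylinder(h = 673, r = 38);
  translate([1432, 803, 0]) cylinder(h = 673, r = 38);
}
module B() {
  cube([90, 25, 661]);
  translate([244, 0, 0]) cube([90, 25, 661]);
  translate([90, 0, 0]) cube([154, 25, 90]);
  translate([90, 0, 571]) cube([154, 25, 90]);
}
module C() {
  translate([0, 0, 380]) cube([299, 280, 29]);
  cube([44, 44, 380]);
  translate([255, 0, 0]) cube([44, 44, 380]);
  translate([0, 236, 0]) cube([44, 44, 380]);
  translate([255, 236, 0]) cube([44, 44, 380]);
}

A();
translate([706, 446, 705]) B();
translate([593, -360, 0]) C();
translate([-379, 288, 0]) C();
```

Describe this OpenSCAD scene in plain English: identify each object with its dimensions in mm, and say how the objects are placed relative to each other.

A is a rectangular dining table. The top is 1485×856×32 mm with its upper surface at z = 705 mm. It stands on four round legs of 76 mm diameter, each leg's bounding box inset 15 mm from the nearest pair of top edges, running from the floor to the underside of the top.

B is a picture frame with a 154×481 mm rectangular opening (x by z) and a uniform 90 mm border on every side. Frame depth is 25 mm along y. It is built from two vertical stiles running the full outside height and two horizontal rails spanning the gap between the stiles.

C is a simple wooden stool: a rectangular seat 299 mm (x) by 280 mm (y), 29 mm thick, top face at z = 409 mm, on four square legs, each 44×44 mm in cross-section. The legs rest on z = 0, each flush with a corner of the seat.

The picture frame is on top of the table. Two stools sit around the table at the −y, −x sides.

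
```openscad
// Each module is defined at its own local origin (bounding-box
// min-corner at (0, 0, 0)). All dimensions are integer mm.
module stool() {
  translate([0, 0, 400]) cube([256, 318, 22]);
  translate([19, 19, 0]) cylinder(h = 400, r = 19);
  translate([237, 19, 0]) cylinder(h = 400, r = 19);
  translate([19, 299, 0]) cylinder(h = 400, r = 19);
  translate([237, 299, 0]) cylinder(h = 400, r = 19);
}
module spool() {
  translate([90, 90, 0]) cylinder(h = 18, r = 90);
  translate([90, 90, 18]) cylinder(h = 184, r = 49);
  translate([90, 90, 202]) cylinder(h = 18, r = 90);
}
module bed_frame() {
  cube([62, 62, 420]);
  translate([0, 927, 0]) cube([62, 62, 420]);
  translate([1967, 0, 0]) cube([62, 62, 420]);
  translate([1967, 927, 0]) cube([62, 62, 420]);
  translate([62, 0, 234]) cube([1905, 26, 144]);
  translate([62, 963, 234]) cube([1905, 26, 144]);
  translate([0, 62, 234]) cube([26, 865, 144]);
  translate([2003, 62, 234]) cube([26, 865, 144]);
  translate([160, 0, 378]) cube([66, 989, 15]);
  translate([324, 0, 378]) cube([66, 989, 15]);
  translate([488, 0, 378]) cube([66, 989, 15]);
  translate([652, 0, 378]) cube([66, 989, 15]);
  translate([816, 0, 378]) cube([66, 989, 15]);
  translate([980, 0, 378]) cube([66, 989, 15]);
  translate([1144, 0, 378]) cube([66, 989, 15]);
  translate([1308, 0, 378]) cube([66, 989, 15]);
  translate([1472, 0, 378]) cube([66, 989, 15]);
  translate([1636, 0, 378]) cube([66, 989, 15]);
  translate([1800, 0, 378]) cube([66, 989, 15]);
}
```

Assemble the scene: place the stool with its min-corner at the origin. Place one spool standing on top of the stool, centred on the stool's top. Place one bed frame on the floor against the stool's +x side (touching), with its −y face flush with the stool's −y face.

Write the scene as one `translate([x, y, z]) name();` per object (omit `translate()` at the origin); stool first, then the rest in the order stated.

stool();
translate([38, 69, 422]) spool();
translate([256, 0, 0]) bed_frame();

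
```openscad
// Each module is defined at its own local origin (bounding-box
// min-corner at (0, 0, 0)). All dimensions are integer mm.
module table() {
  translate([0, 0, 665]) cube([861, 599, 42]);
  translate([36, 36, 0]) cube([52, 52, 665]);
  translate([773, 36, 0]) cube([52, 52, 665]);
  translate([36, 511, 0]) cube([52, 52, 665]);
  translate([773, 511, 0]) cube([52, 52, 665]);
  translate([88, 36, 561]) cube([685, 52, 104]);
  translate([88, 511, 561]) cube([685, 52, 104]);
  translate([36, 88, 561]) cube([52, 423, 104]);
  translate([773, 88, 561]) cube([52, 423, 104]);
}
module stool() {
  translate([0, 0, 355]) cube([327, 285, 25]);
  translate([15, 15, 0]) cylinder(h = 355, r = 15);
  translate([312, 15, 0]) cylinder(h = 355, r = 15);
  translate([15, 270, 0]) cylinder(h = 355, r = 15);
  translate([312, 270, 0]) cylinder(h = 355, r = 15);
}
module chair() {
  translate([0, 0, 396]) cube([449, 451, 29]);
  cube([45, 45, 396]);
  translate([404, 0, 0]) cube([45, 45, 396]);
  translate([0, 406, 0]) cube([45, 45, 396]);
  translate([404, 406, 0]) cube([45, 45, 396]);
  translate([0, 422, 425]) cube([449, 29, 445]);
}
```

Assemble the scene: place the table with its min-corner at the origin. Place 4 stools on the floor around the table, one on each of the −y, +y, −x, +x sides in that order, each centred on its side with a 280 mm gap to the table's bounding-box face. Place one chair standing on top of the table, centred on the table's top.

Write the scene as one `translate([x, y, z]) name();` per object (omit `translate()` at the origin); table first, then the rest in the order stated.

table();
translate([267, -565, 0]) stool();
translate([267, 879, 0]) stool();
translate([-607, 157, 0]) stool();
translate([1141, 157, 0]) stool();
translate([206, 74, 707]) chair();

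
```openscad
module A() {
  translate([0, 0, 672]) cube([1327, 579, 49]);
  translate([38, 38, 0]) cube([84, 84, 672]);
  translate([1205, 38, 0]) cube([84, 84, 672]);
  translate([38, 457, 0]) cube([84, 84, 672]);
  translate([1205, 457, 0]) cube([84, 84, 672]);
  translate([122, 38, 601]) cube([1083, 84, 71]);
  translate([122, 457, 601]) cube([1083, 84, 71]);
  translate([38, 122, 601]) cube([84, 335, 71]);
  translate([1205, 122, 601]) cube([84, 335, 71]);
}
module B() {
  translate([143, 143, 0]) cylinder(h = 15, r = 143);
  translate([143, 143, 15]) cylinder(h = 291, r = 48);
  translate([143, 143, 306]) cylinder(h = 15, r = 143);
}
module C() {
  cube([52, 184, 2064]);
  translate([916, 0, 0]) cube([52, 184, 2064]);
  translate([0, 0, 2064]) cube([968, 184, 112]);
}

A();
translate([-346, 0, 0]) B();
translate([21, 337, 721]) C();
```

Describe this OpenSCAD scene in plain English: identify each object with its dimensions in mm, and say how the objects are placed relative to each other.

A is a rectangular dining table. The top is 1327×579×49 mm with its upper surface at z = 721 mm. It stands on four 84×84 mm square legs, each inset 38 mm from the nearest pair of top edges, running from the floor to the underside of the top. Four apron rails, 84 mm thick and 71 mm tall, run between adjacent legs with their top edges flush with the underside of the top and their outer faces flush with the legs' outer faces.

B is a spool: two coaxial disc flanges of radius 143 mm and thickness 15 mm, joined by a core cylinder of radius 48 mm and height 291 mm. The lower flange rests on z = 0 and the three cylinders share a vertical axis.

C is a rectangular door frame: two vertical jambs of 52×184 mm section, 2064 mm tall, with a clear opening 864 mm wide between their inner faces. A header 112 mm tall and 184 mm deep lies on top of the jambs and spans the full outside width.

The spool is on the floor beside the table on its −x side. The door frame is on top of the table.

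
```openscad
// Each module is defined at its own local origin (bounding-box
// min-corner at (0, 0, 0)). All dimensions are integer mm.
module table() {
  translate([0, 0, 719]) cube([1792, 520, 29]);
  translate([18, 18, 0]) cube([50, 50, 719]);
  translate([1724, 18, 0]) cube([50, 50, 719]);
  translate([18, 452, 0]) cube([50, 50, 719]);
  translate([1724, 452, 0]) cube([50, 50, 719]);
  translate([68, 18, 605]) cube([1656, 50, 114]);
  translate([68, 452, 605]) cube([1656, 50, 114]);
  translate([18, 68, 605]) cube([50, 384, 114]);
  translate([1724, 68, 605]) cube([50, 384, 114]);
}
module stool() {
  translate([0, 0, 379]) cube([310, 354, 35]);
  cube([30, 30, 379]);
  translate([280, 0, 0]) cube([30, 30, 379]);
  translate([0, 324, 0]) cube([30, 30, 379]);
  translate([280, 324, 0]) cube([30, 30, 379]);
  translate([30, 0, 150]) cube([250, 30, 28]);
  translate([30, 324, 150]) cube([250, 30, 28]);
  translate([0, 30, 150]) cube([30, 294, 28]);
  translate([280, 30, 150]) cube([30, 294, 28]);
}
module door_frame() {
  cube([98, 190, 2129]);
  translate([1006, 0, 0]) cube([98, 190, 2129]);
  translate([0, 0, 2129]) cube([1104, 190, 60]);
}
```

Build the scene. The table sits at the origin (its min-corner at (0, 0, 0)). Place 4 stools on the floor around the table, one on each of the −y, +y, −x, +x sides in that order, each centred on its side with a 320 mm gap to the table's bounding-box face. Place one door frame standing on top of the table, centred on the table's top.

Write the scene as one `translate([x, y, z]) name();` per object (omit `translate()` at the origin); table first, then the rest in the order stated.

table();
translate([741, -674, 0]) stool();
translate([741, 840, 0]) stool();
translate([-630, 83, 0]) stool();
translate([2112, 83, 0]) stool();
translate([344, 165, 748]) door_frame();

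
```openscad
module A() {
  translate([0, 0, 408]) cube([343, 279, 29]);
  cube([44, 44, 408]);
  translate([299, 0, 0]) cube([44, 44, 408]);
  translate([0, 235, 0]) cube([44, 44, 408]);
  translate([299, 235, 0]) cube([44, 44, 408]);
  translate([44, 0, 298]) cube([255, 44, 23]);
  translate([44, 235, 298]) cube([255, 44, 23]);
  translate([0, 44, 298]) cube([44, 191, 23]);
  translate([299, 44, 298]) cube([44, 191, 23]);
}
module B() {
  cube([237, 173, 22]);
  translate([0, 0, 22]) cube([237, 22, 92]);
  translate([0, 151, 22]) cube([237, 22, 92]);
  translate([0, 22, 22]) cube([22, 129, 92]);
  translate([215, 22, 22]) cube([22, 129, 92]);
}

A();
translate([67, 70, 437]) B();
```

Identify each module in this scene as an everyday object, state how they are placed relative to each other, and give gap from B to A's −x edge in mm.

The open box's min-x is at 67; the stool's min-x is 0; gap = 67 mm.

A is a stool. B is an open box. The open box is on top of the stool. The gap from the open box to the stool's −x edge is 67 mm.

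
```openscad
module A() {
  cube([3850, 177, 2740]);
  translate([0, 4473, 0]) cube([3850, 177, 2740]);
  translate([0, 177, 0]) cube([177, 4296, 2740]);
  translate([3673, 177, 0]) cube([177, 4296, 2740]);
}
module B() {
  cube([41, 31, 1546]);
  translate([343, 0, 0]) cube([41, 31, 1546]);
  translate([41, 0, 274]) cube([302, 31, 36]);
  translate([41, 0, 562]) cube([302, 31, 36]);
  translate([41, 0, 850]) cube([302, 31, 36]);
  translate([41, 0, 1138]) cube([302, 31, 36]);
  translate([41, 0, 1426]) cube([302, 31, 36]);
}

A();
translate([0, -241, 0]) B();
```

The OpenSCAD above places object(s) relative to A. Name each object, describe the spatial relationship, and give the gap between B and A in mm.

The ladder's nearest face is 210 mm from the house frame's −y face.

A is a house frame. B is a ladder. The ladder is on the floor beside the house frame on its −y side. The gap between the ladder and the house frame is 210 mm.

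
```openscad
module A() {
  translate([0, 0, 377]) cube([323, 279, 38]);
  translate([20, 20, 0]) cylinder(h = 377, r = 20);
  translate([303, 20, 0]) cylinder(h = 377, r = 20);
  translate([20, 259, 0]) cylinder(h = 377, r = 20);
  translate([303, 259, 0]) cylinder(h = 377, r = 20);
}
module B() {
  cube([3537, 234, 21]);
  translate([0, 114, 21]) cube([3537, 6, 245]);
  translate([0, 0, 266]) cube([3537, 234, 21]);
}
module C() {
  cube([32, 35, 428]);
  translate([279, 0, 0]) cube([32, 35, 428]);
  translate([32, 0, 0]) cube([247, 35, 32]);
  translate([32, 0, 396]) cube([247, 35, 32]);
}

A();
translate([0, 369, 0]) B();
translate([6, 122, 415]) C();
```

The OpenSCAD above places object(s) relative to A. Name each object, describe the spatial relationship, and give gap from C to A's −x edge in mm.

A is a stool. B is an I-beam. C is a picture frame. The I-beam is on the floor beside the stool on its +y side. The picture frame is on top of the stool, centred. The gap from the picture frame to the stool's −x edge is 6 mm.

The picture frame's min-x is at 6; the stool's min-x is 0; gap = 6 mm.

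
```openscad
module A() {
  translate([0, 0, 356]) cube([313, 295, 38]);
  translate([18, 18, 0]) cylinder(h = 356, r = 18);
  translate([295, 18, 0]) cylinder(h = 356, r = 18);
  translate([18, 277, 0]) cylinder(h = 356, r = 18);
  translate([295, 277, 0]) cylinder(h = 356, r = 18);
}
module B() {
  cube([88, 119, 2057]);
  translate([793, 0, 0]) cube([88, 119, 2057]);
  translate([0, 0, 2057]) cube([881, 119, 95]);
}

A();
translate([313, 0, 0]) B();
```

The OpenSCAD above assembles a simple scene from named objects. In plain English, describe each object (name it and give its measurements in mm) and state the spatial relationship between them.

A is a simple wooden stool: a rectangular seat 313 mm (x) by 295 mm (y), 38 mm thick, top face at z = 394 mm, on four round legs, each 36 mm in diameter. The legs rest on z = 0, each leg's axis is inset half a diameter from the nearest pair of seat edges (so the leg's bounding box is flush with the corner).

B is a rectangular door frame: two vertical jambs of 88×119 mm section, 2057 mm tall, with a clear opening 705 mm wide between their inner faces. A header 95 mm tall and 119 mm deep lies on top of the jambs and spans the full outside width.

The door frame is against the stool's +x side, with their −y faces flush.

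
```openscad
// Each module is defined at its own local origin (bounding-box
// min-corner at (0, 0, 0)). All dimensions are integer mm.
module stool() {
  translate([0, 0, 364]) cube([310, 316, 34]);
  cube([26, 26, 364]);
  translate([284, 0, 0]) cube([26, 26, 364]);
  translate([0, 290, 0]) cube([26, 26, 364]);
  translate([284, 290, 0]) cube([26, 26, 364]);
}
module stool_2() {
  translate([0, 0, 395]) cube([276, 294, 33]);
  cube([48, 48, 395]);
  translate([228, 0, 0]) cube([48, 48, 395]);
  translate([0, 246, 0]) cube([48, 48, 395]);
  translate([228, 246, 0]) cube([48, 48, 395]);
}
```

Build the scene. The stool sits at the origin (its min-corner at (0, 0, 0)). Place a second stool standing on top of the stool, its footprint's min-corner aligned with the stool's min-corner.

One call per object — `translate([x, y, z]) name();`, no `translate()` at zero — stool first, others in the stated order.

stool();
translate([0, 0, 398]) stool_2();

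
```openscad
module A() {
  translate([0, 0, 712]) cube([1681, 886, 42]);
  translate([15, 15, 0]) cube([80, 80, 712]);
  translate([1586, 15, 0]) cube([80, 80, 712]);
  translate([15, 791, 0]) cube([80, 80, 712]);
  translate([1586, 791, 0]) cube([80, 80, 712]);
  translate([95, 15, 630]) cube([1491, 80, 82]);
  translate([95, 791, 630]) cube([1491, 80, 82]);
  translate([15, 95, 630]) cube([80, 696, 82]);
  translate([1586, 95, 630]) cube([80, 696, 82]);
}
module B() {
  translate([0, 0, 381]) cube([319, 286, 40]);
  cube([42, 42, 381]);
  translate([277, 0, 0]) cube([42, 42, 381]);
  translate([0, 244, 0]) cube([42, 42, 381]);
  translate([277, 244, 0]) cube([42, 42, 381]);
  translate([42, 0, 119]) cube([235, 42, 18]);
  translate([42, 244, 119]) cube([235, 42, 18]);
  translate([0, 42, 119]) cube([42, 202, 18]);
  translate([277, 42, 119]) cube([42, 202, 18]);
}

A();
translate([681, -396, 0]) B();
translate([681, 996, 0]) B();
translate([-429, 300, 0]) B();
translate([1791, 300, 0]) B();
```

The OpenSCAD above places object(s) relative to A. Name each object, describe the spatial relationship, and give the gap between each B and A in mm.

Each stool's nearest face is 110 mm from the table's bounding box.

A is a table. B is a stool. Four stools sit around the table at the −y, +y, −x, +x sides. The gap between each stool and the table is 110 mm.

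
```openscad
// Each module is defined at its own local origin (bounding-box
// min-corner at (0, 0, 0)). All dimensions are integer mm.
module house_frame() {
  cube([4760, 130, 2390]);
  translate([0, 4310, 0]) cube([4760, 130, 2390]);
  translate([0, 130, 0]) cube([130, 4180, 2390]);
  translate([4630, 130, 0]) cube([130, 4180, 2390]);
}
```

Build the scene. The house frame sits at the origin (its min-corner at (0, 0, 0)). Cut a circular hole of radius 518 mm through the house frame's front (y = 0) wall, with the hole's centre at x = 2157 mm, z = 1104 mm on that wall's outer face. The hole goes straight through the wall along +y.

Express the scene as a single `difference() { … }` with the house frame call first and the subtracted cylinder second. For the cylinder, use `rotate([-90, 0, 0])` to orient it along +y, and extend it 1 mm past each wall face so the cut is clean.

difference() {
  house_frame();
  translate([2157, -1, 1104]) rotate([-90, 0, 0]) cylinder(h = 132, r = 518);
}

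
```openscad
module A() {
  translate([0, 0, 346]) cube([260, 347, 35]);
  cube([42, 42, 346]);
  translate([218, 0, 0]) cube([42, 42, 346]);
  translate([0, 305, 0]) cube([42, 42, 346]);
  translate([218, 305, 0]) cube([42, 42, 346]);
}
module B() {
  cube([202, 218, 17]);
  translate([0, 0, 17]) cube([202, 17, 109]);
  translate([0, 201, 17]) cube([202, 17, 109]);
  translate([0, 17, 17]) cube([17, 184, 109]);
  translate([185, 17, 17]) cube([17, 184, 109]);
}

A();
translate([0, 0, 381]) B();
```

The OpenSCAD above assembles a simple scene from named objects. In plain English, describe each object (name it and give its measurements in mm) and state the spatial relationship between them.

A is a four-legged stool. The seat is 260×347 mm, 35 mm thick, top at z = 381 mm. It stands on four square legs, each 42×42 mm in cross-section, from z = 0 to the seat underside, each flush with a corner of the seat.

B is an open storage box with external size 202×218×126 mm and wall thickness 17 mm (the base is also 17 mm thick). The base covers the whole footprint; the four walls stand on the base, with the y-facing walls full-width and the x-facing walls fitting between their inner faces.

The open box is on top of the stool.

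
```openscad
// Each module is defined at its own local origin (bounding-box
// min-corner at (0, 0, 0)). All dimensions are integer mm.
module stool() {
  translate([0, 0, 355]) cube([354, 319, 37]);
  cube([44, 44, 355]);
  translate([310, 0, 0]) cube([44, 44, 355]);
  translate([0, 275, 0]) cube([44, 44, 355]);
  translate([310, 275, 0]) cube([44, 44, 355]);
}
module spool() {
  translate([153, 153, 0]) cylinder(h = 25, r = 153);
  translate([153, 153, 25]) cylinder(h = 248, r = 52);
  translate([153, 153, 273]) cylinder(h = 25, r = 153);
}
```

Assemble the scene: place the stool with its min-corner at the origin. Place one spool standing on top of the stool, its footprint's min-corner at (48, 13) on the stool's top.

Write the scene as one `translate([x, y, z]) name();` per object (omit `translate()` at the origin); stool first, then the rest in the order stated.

stool();
translate([48, 13, 392]) spool();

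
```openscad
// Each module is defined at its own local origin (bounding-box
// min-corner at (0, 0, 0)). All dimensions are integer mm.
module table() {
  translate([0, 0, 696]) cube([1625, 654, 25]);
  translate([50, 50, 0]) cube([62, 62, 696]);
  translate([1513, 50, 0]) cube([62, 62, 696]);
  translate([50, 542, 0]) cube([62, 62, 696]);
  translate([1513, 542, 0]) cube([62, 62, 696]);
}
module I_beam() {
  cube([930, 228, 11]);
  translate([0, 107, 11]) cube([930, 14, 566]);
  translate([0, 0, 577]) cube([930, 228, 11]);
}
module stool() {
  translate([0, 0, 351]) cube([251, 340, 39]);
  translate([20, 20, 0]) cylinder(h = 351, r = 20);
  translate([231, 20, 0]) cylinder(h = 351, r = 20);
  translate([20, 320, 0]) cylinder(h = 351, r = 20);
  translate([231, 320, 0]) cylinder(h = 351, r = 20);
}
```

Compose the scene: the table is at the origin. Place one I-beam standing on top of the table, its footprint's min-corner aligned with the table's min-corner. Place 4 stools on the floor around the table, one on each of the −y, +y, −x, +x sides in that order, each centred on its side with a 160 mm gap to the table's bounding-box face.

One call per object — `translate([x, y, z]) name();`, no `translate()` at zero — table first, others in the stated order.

table();
translate([0, 0, 721]) I_beam();
translate([687, -500, 0]) stool();
translate([687, 814, 0]) stool();
translate([-411, 157, 0]) stool();
translate([1785, 157, 0]) stool();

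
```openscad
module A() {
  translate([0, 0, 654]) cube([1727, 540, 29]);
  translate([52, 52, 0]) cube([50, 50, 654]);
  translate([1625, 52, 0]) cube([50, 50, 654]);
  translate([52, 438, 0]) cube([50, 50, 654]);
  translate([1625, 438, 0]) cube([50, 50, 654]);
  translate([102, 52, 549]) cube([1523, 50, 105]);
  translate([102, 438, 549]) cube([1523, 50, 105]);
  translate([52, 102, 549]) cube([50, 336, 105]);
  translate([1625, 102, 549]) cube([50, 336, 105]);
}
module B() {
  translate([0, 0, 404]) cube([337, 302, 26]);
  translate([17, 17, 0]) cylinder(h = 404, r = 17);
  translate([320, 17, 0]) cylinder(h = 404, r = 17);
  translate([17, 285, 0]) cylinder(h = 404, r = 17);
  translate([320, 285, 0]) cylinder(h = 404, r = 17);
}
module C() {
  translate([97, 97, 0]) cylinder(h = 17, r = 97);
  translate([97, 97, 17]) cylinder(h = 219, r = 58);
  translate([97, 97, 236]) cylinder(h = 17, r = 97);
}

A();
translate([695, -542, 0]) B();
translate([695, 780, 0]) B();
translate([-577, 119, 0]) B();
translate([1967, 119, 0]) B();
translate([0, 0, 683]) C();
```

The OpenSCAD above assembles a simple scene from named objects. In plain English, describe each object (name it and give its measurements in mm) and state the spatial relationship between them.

A is a table: top 1727 mm (x) × 540 mm (y), 29 mm thick, upper face at z = 683 mm, on four 50×50 mm square legs, each inset 52 mm from the nearest pair of top edges, running from z = 0 to the bottom of the top. Four apron rails, 50 mm thick and 105 mm tall, run between adjacent legs with their top edges flush with the underside of the top and their outer faces flush with the legs' outer faces.

B is a four-legged stool. The seat is 337×302 mm, 26 mm thick, top at z = 430 mm. It stands on four round legs, each 34 mm in diameter, from z = 0 to the seat underside, each leg's axis is inset half a diameter from the nearest pair of seat edges (so the leg's bounding box is flush with the corner).

C is a spool: two coaxial disc flanges of radius 97 mm and thickness 17 mm, joined by a core cylinder of radius 58 mm and height 219 mm. The lower flange rests on z = 0 and the three cylinders share a vertical axis.

Four stools sit around the table at the −y, +y, −x, +x sides. The spool is on top of the table.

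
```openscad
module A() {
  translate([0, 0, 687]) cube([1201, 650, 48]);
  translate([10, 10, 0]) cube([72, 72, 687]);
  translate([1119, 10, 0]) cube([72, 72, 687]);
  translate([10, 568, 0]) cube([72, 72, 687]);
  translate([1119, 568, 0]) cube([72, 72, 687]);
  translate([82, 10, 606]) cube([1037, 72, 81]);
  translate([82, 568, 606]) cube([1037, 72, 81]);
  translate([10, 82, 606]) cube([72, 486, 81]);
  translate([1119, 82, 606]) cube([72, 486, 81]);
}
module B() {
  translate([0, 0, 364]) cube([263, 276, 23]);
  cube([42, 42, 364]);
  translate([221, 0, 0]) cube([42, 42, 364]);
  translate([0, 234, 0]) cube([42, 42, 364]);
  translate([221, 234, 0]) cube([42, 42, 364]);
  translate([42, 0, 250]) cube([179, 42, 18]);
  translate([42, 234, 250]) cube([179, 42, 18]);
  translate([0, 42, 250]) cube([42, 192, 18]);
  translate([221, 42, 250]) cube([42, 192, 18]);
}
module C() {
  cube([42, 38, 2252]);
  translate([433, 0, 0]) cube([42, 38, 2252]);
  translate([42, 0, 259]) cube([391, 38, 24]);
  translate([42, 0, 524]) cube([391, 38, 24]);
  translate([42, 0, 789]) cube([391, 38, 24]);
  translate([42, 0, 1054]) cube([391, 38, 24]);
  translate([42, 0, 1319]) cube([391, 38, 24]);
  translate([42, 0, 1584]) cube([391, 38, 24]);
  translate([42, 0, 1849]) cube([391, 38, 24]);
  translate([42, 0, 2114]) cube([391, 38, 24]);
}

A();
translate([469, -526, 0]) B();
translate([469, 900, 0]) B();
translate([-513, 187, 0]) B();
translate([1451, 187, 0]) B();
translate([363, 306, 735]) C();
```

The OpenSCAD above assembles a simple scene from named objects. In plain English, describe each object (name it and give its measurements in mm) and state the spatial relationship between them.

A is a rectangular dining table. The top is 1201×650×48 mm with its upper surface at z = 735 mm. It stands on four 72×72 mm square legs, each inset 10 mm from the nearest pair of top edges, running from the floor to the underside of the top. Four apron rails, 72 mm thick and 81 mm tall, run between adjacent legs with their top edges flush with the underside of the top and their outer faces flush with the legs' outer faces.

B is a four-legged stool. The seat is a 263×276×23 mm slab whose top surface is at z = 387 mm; four square legs, each 42×42 mm in cross-section, run from the floor (z = 0) to the underside of the seat, each flush with a corner of the seat. Four stretchers, 42 mm wide and 18 mm tall, connect adjacent legs with their undersides at z = 250 mm, each running between the inner faces of the legs it joins and aligned with the legs' outer faces on the other axis.

C is a wooden ladder with two side rails of 42×38 mm section and 2252 mm height, set 475 mm apart overall. Between them run 8 rectangular rungs (38 mm deep, 24 mm thick), front faces flush with the rails' −y face. The bottom of the first rung is 259 mm above the floor and each subsequent rung is 265 mm higher than the one below.

Four stools sit around the table at the −y, +y, −x, +x sides. The ladder is on top of the table, centred.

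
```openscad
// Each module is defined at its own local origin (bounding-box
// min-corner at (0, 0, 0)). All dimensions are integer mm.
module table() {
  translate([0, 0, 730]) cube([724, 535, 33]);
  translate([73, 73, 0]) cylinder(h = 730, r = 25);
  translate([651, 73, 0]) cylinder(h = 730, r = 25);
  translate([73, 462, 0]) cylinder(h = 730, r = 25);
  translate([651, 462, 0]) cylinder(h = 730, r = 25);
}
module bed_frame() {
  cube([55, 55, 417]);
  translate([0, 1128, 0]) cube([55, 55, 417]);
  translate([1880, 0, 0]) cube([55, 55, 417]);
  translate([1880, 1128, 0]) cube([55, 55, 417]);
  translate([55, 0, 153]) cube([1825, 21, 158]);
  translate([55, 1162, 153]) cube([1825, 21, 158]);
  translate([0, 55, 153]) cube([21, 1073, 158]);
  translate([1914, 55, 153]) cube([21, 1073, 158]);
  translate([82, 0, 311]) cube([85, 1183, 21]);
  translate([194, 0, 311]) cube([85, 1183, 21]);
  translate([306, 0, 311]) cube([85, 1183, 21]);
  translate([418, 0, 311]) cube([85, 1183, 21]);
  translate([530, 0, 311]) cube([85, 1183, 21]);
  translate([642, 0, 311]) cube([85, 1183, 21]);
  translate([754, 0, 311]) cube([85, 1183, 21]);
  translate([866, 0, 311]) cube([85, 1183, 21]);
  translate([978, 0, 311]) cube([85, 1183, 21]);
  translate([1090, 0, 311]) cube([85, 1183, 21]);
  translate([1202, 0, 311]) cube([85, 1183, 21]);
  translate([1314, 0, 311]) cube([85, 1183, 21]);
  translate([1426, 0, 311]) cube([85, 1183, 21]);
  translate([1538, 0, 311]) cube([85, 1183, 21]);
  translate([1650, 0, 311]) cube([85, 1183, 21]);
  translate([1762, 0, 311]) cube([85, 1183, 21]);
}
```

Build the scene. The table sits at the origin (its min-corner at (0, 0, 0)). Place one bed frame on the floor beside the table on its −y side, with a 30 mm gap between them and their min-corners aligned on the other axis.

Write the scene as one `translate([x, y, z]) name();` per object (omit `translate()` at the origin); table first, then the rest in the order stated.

table();
translate([0, -1213, 0]) bed_frame();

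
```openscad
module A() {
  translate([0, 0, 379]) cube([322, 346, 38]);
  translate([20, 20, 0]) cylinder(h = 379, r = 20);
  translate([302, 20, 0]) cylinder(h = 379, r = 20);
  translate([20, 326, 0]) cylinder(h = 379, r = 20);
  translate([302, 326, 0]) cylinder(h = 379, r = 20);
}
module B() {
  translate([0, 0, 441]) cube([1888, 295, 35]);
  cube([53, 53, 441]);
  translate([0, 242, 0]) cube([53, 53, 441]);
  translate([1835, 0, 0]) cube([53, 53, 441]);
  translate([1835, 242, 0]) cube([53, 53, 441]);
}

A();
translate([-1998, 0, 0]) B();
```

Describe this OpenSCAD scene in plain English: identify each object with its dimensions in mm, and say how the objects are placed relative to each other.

A is a four-legged stool. The seat is a 322×346×38 mm slab whose top surface is at z = 417 mm; four round legs, each 40 mm in diameter, run from the floor (z = 0) to the underside of the seat, each leg's axis is inset half a diameter from the nearest pair of seat edges (so the leg's bounding box is flush with the corner).

B is a bench: a 1888×295 mm seat slab, 35 mm thick, top at z = 476 mm, on four 53×53 mm square legs flush with the seat corners and standing on z = 0.

The bench is on the floor beside the stool on its −x side.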